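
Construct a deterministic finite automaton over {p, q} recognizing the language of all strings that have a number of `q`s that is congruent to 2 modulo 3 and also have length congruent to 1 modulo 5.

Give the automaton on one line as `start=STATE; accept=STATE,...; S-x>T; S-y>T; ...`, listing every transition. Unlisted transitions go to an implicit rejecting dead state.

start=s0; accept=s14; s0-p>s1; s0-q>s2; s1-p>s3; s1-q>s4; s2-p>s4; s2-q>s5; s3-p>s6; s3-q>s7; s4-p>s7; s4-q>s8; s5-p>s8; s5-q>s6; s6-p>s9; s6-q>s10; s7-p>s10; s7-q>s11; s8-p>s11; s8-q>s9; s9-p>s0; s9-q>s12; s10-p>s12; s10-q>s13; s11-p>s13; s11-q>s0; s12-p>s2; s12-q>s14; s13-p>s14; s13-q>s1; s14-p>s5; s14-q>s3

Run two small machines in parallel and take their product. The first has 3 states tracking the count of `q`s modulo 3; the second has 5 states tracking the input length modulo 5. A product state is a pair (one from each), accepting exactly when both do.
With 15 states:
          p    q  
>  s0     s1   s2 
   s1     s3   s4 
   s2     s4   s5 
   s3     s6   s7 
   s4     s7   s8 
   s5     s8   s6 
   s6     s9  s10 
   s7    s10  s11 
   s8    s11   s9 
   s9     s0  s12 
   s10   s12  s13 
   s11   s13   s0 
   s12    s2  s14 
   s13   s14   s1 
 * s14    s5   s3 
(> = start, * = accepting)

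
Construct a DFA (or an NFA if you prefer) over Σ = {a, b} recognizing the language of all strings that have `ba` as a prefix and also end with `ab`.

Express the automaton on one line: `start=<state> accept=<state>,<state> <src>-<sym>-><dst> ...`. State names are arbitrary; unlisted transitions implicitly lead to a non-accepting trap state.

start=q0 accept=q6 q0-a->q1 q0-b->q2 q1-a->q1 q1-b->q3 q2-a->q4 q2-b->q5 q3-a->q1 q3-b->q5 q4-a->q4 q4-b->q6 q5-a->q1 q5-b->q5 q6-a->q4 q6-b->q7 q7-a->q4 q7-b->q7

Handle the two conditions separately and then intersect. The first has 4 states tracking whether the input so far still matches the prefix `ba`; the second has 3 states tracking how much of the suffix `ab` has currently been matched. A product state is a pair (one from each), accepting exactly when both do.
An 8-state machine:
        a   b  
>  q0   q1  q2 
   q1   q1  q3 
   q2   q4  q5 
   q3   q1  q5 
   q4   q4  q6 
   q5   q1  q5 
 * q6   q4  q7 
   q7   q4  q7 
(> = start, * = accepting)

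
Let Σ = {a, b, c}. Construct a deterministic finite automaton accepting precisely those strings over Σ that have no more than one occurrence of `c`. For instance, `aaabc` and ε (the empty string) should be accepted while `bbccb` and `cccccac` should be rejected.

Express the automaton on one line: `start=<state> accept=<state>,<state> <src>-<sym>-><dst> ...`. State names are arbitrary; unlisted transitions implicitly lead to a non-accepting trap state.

Count `c`s, saturating at 2: state S0 means no `c` yet, S1 means one `c` seen, S2 means more than one. Each `c` increments (capped at S2); other symbols loop. Accept from {S0, S1}.
3 states suffice.
        a   b   c  
>* S0   S0  S0  S1 
 * S1   S1  S1  S2 
   S2   S2  S2  S2 
(> = start, * = accepting)

start=S0 accept=S0,S1 S0-a->S0 S0-b->S0 S0-c->S1 S1-a->S1 S1-b->S1 S1-c->S2 S2-a->S2 S2-b->S2 S2-c->S2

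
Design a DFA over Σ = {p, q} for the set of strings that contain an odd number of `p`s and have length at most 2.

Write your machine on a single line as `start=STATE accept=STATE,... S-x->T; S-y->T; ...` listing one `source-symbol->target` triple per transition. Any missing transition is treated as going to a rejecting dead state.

Build one automaton per condition and run them in lockstep. The first has 2 states tracking the count of `p`s modulo 2; the second has 4 states tracking the input length, saturating at 3. A product state is a pair (one from each), accepting exactly when both do.
7 states suffice.
       p  q 
>  A   B  C 
 * B   D  E 
   C   E  D 
   D   F  G 
 * E   G  F 
   F   G  F 
   G   F  G 
(> = start, * = accepting)

start=A; accept=B,E; A-p->B; A-q->C; B-p->D; B-q->E; C-p->E; C-q->D; D-p->F; D-q->G; E-p->G; E-q->F; F-p->G; F-q->F; G-p->F; G-q->G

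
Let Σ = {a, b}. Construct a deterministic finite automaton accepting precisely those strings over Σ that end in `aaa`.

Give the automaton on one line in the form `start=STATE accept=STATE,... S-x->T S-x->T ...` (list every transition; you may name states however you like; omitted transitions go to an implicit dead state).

start=S0 accept=S3 S0-a->S1 S0-b->S0 S1-a->S2 S1-b->S0 S2-a->S3 S2-b->S0 S3-a->S3 S3-b->S0

Let each state record the length of the longest suffix of the input read so far that is also a prefix of `aaa`. S1 means the last symbol is `a`; S2 means the last 2 symbols are `aa`; S3 means the last 3 symbols are `aaa`. Accept only at S3, where the string currently ends in `aaa`.
4 states suffice.
        a   b  
>  S0   S1  S0 
   S1   S2  S0 
   S2   S3  S0 
 * S3   S3  S0 
(> = start, * = accepting)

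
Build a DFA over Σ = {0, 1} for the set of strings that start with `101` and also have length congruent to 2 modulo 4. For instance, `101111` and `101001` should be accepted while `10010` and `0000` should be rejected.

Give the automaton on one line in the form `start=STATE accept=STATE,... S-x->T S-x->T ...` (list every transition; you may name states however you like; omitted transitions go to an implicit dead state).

start=S0 accept=S10 S0-0->S1 S0-1->S2 S1-0->S3 S1-1->S3 S2-0->S4 S2-1->S3 S3-0->S5 S3-1->S5 S4-0->S5 S4-1->S6 S5-0->S7 S5-1->S7 S6-0->S8 S6-1->S8 S7-0->S1 S7-1->S1 S8-0->S9 S8-1->S9 S9-0->S10 S9-1->S10 S10-0->S6 S10-1->S6

Handle the two conditions separately and then intersect. The first has 5 states tracking whether the input so far still matches the prefix `101`; the second has 4 states tracking the input length modulo 4. A product state is a pair (one from each), accepting exactly when both do.
11 states suffice.
          0    1  
>  S0     S1   S2 
   S1     S3   S3 
   S2     S4   S3 
   S3     S5   S5 
   S4     S5   S6 
   S5     S7   S7 
   S6     S8   S8 
   S7     S1   S1 
   S8     S9   S9 
   S9    S10  S10 
 * S10    S6   S6 
(> = start, * = accepting)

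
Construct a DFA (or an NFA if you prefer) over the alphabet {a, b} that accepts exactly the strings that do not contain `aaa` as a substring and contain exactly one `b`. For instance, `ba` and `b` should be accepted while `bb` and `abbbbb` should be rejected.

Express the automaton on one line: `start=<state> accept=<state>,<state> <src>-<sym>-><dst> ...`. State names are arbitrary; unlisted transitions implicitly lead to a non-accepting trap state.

Handle the two conditions separately and then intersect. The first has 4 states tracking partial matches of the forbidden pattern `aaa`; the second has 3 states tracking the count of `b`s, saturating at 2. A product state is a pair (one from each), accepting exactly when both do. After merging equivalent states the machine shrinks.
        a   b  
>  S0   S1  S2 
   S1   S3  S2 
 * S2   S4  S5 
   S3   S5  S2 
 * S4   S6  S5 
   S5   S5  S5 
 * S6   S5  S5 
(> = start, * = accepting)

start=S0 accept=S2,S4,S6 S0-a->S1 S0-b->S2 S1-a->S3 S1-b->S2 S2-a->S4 S2-b->S5 S3-a->S5 S3-b->S2 S4-a->S6 S4-b->S5 S5-a->S5 S5-b->S5 S6-a->S5 S6-b->S5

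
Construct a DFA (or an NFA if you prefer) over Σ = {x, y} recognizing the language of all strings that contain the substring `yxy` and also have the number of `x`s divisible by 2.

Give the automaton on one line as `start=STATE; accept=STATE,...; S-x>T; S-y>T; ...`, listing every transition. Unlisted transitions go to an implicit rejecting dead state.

start=q0; accept=q7; q0-x>q1; q0-y>q2; q1-x>q0; q1-y>q3; q2-x>q4; q2-y>q2; q3-x>q5; q3-y>q3; q4-x>q0; q4-y>q6; q5-x>q1; q5-y>q7; q6-x>q7; q6-y>q6; q7-x>q6; q7-y>q7

Handle the two conditions separately and then intersect. One (4 states) tracks whether and how much of `yxy` has been seen; the other (2 states) tracks the count of `x`s modulo 2. Each combined state is a pair, one component from each; accept when both components accept.
        x   y  
>  q0   q1  q2 
   q1   q0  q3 
   q2   q4  q2 
   q3   q5  q3 
   q4   q0  q6 
   q5   q1  q7 
   q6   q7  q6 
 * q7   q6  q7 
(> = start, * = accepting)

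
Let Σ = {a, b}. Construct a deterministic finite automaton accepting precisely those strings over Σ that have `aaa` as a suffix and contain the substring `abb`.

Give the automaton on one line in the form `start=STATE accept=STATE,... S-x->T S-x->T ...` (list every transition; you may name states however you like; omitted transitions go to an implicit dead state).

Handle the two conditions separately and then intersect. One (4 states) tracks how much of the suffix `aaa` has currently been matched; the other (4 states) tracks whether and how much of `abb` has been seen. Each combined state is a pair, one component from each; accept when both components accept. Equivalent product states are then merged.
7 states suffice.
        a   b  
>  q0   q1  q0 
   q1   q1  q2 
   q2   q1  q3 
   q3   q4  q3 
   q4   q5  q3 
   q5   q6  q3 
 * q6   q6  q3 
(> = start, * = accepting)

start=q0 accept=q6 q0-a->q1 q0-b->q0 q1-a->q1 q1-b->q2 q2-a->q1 q2-b->q3 q3-a->q4 q3-b->q3 q4-a->q5 q4-b->q3 q5-a->q6 q5-b->q3 q6-a->q6 q6-b->q3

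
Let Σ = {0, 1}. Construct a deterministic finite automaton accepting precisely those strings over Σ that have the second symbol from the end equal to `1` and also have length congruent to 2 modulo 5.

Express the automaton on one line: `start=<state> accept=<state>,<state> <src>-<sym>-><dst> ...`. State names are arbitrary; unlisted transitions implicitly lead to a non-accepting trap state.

start=q0 accept=q5,q6 q0-0->q1 q0-1->q2 q1-0->q3 q1-1->q4 q2-0->q5 q2-1->q6 q3-0->q7 q3-1->q8 q4-0->q9 q4-1->q10 q5-0->q7 q5-1->q8 q6-0->q9 q6-1->q10 q7-0->q11 q7-1->q12 q8-0->q13 q8-1->q14 q9-0->q11 q9-1->q12 q10-0->q13 q10-1->q14 q11-0->q15 q11-1->q16 q12-0->q17 q12-1->q18 q13-0->q15 q13-1->q16 q14-0->q17 q14-1->q18 q15-0->q19 q15-1->q20 q16-0->q21 q16-1->q22 q17-0->q19 q17-1->q20 q18-0->q21 q18-1->q22 q19-0->q3 q19-1->q4 q20-0->q5 q20-1->q6 q21-0->q3 q21-1->q4 q22-0->q5 q22-1->q6

Build one automaton per condition and run them in lockstep. The first has 7 states tracking the last 2 symbols read; the second has 5 states tracking the input length modulo 5. A product state is a pair (one from each), accepting exactly when both do.
23 states suffice.
          0    1  
>  q0     q1   q2 
   q1     q3   q4 
   q2     q5   q6 
   q3     q7   q8 
   q4     q9  q10 
 * q5     q7   q8 
 * q6     q9  q10 
   q7    q11  q12 
   q8    q13  q14 
   q9    q11  q12 
   q10   q13  q14 
   q11   q15  q16 
   q12   q17  q18 
   q13   q15  q16 
   q14   q17  q18 
   q15   q19  q20 
   q16   q21  q22 
   q17   q19  q20 
   q18   q21  q22 
   q19    q3   q4 
   q20    q5   q6 
   q21    q3   q4 
   q22    q5   q6 
(> = start, * = accepting)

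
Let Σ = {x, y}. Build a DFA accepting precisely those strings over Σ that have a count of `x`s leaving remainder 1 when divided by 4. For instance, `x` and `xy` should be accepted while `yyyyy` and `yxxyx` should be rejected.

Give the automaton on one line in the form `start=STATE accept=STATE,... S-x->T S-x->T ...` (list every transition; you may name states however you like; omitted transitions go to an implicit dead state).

start=q0 accept=q1 q0-x->q1 q0-y->q0 q1-x->q2 q1-y->q1 q2-x->q3 q2-y->q2 q3-x->q0 q3-y->q3

Keep the running count of `x`s modulo 4: each `x` advances along the cycle q0 → q1 → q2 → q3 → q0 while other symbols loop. Accept at q1.
A 4-state machine:
        x   y  
>  q0   q1  q0 
 * q1   q2  q1 
   q2   q3  q2 
   q3   q0  q3 
(> = start, * = accepting)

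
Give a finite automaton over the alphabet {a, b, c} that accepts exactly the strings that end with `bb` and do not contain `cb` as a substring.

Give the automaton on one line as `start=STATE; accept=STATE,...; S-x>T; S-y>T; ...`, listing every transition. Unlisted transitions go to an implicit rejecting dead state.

start=q0; accept=q3; q0-a>q0; q0-b>q1; q0-c>q2; q1-a>q0; q1-b>q3; q1-c>q2; q2-a>q0; q2-b>q4; q2-c>q2; q3-a>q0; q3-b>q3; q3-c>q2; q4-a>q5; q4-b>q6; q4-c>q5; q5-a>q5; q5-b>q4; q5-c>q5; q6-a>q5; q6-b>q6; q6-c>q5

Build one automaton per condition and run them in lockstep. One (3 states) tracks how much of the suffix `bb` has currently been matched; the other (3 states) tracks partial matches of the forbidden pattern `cb`. Each combined state is a pair, one component from each; accept when both components accept.
With 7 states:
        a   b   c  
>  q0   q0  q1  q2 
   q1   q0  q3  q2 
   q2   q0  q4  q2 
 * q3   q0  q3  q2 
   q4   q5  q6  q5 
   q5   q5  q4  q5 
   q6   q5  q6  q5 
(> = start, * = accepting)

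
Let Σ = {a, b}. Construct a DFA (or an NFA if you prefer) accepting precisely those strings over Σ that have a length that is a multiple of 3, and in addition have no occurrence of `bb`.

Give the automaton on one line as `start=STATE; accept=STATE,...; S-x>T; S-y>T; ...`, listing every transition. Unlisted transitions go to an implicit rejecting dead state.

start=q0; accept=q0,q6; q0-a>q1; q0-b>q2; q1-a>q3; q1-b>q4; q2-a>q3; q2-b>q5; q3-a>q0; q3-b>q6; q4-a>q0; q4-b>q5; q5-a>q5; q5-b>q5; q6-a>q1; q6-b>q5

Run two small machines in parallel and take their product. The first has 3 states tracking the input length modulo 3; the second has 3 states tracking partial matches of the forbidden pattern `bb`. A product state is a pair (one from each), accepting exactly when both do. Equivalent product states are then merged.
7 states suffice.
        a   b  
>* q0   q1  q2 
   q1   q3  q4 
   q2   q3  q5 
   q3   q0  q6 
   q4   q0  q5 
   q5   q5  q5 
 * q6   q1  q5 
(> = start, * = accepting)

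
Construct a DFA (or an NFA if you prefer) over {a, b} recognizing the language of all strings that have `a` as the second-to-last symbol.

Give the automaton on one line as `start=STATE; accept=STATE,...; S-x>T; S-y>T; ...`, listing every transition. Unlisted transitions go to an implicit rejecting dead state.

A DFA must remember the last 2 symbols (since which symbol is second-to-last isn't known until the input ends). Use one state per possible window of the last ≤2 symbols; accept from those whose window starts with `a`.
        a   b  
>  s0   s1  s2 
   s1   s3  s4 
   s2   s5  s6 
 * s3   s3  s4 
 * s4   s5  s6 
   s5   s3  s4 
   s6   s5  s6 
(> = start, * = accepting)

start=s0; accept=s3,s4; s0-a>s1; s0-b>s2; s1-a>s3; s1-b>s4; s2-a>s5; s2-b>s6; s3-a>s3; s3-b>s4; s4-a>s5; s4-b>s6; s5-a>s3; s5-b>s4; s6-a>s5; s6-b>s6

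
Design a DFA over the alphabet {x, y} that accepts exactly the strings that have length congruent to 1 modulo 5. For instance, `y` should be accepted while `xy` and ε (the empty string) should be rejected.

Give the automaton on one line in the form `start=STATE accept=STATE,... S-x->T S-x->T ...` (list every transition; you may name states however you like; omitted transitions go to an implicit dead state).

Count input length modulo 5: every symbol advances one step around the cycle q0 → q1 → q2 → q3 → q4 → q0. Accept at q1.
A 5-state machine:
        x   y  
>  q0   q1  q1 
 * q1   q2  q2 
   q2   q3  q3 
   q3   q4  q4 
   q4   q0  q0 
(> = start, * = accepting)

start=q0 accept=q1 q0-x->q1 q0-y->q1 q1-x->q2 q1-y->q2 q2-x->q3 q2-y->q3 q3-x->q4 q3-y->q4 q4-x->q0 q4-y->q0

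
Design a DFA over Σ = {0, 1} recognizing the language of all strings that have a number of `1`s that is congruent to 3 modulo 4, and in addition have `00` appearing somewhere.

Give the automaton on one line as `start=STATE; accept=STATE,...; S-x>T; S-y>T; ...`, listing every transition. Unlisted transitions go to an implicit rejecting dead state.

start=q0; accept=q11; q0-0>q1; q0-1>q2; q1-0>q3; q1-1>q2; q2-0>q4; q2-1>q5; q3-0>q3; q3-1>q6; q4-0>q6; q4-1>q5; q5-0>q7; q5-1>q8; q6-0>q6; q6-1>q9; q7-0>q9; q7-1>q8; q8-0>q10; q8-1>q0; q9-0>q9; q9-1>q11; q10-0>q11; q10-1>q0; q11-0>q11; q11-1>q3

Handle the two conditions separately and then intersect. The first has 4 states tracking the count of `1`s modulo 4; the second has 3 states tracking whether and how much of `00` has been seen. A product state is a pair (one from each), accepting exactly when both do.
          0    1  
>  q0     q1   q2 
   q1     q3   q2 
   q2     q4   q5 
   q3     q3   q6 
   q4     q6   q5 
   q5     q7   q8 
   q6     q6   q9 
   q7     q9   q8 
   q8    q10   q0 
   q9     q9  q11 
   q10   q11   q0 
 * q11   q11   q3 
(> = start, * = accepting)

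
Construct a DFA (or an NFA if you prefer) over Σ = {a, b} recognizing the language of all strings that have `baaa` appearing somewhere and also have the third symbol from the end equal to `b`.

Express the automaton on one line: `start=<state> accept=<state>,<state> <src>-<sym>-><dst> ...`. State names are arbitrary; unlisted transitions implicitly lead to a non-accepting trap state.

start=q0 accept=q19,q20,q21,q22 q0-a->q1 q0-b->q2 q1-a->q3 q1-b->q4 q2-a->q5 q2-b->q6 q3-a->q7 q3-b->q8 q4-a->q9 q4-b->q10 q5-a->q11 q5-b->q12 q6-a->q13 q6-b->q14 q7-a->q7 q7-b->q8 q8-a->q9 q8-b->q10 q9-a->q11 q9-b->q12 q10-a->q13 q10-b->q14 q11-a->q15 q11-b->q8 q12-a->q9 q12-b->q10 q13-a->q11 q13-b->q12 q14-a->q13 q14-b->q14 q15-a->q15 q15-b->q16 q16-a->q17 q16-b->q18 q17-a->q19 q17-b->q20 q18-a->q21 q18-b->q22 q19-a->q15 q19-b->q16 q20-a->q17 q20-b->q18 q21-a->q19 q21-b->q20 q22-a->q21 q22-b->q22

Build one automaton per condition and run them in lockstep. The first has 5 states tracking whether and how much of `baaa` has been seen; the second has 15 states tracking the last 3 symbols read. A product state is a pair (one from each), accepting exactly when both do.
          a    b  
>  q0     q1   q2 
   q1     q3   q4 
   q2     q5   q6 
   q3     q7   q8 
   q4     q9  q10 
   q5    q11  q12 
   q6    q13  q14 
   q7     q7   q8 
   q8     q9  q10 
   q9    q11  q12 
   q10   q13  q14 
   q11   q15   q8 
   q12    q9  q10 
   q13   q11  q12 
   q14   q13  q14 
   q15   q15  q16 
   q16   q17  q18 
   q17   q19  q20 
   q18   q21  q22 
 * q19   q15  q16 
 * q20   q17  q18 
 * q21   q19  q20 
 * q22   q21  q22 
(> = start, * = accepting)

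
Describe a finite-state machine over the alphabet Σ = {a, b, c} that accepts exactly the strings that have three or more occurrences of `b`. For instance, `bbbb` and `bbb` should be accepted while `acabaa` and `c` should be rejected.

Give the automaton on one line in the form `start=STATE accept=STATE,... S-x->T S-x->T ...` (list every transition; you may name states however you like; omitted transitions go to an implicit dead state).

Only the number of `b`s matters, and only up to 4. Make a chain s0 → s1 → s2 → s3 → s4 advanced by each `b` (with s4 absorbing); every other symbol self-loops. The accepting set is {s3, s4}.
With 5 states:
        a   b   c  
>  s0   s0  s1  s0 
   s1   s1  s2  s1 
   s2   s2  s3  s2 
 * s3   s3  s4  s3 
 * s4   s4  s4  s4 
(> = start, * = accepting)

start=s0 accept=s3,s4 s0-a->s0 s0-b->s1 s0-c->s0 s1-a->s1 s1-b->s2 s1-c->s1 s2-a->s2 s2-b->s3 s2-c->s2 s3-a->s3 s3-b->s4 s3-c->s3 s4-a->s4 s4-b->s4 s4-c->s4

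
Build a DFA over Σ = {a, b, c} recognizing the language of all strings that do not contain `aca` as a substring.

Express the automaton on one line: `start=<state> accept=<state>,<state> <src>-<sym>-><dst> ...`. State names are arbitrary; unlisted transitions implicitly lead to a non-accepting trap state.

start=s0 accept=s0,s1,s2 s0-a->s1 s0-b->s0 s0-c->s0 s1-a->s1 s1-b->s0 s1-c->s2 s2-a->s3 s2-b->s0 s2-c->s0 s3-a->s3 s3-b->s3 s3-c->s3

Track partial matches of the forbidden pattern `aca`. State s3 is a dead state reached once `aca` has occurred; every other state accepts. s0 means no part of `aca` is currently matched.
With 4 states:
        a   b   c  
>* s0   s1  s0  s0 
 * s1   s1  s0  s2 
 * s2   s3  s0  s0 
   s3   s3  s3  s3 
(> = start, * = accepting)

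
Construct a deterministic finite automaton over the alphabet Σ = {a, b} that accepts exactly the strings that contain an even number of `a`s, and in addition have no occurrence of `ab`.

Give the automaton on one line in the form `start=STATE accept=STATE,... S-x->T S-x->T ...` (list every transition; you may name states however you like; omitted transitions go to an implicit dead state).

Build one automaton per condition and run them in lockstep. The first has 2 states tracking the count of `a`s modulo 2; the second has 3 states tracking partial matches of the forbidden pattern `ab`. A product state is a pair (one from each), accepting exactly when both do. Equivalent product states are then merged.
        a   b  
>* S0   S1  S0 
   S1   S2  S3 
 * S2   S1  S3 
   S3   S3  S3 
(> = start, * = accepting)

start=S0 accept=S0,S2 S0-a->S1 S0-b->S0 S1-a->S2 S1-b->S3 S2-a->S1 S2-b->S3 S3-a->S3 S3-b->S3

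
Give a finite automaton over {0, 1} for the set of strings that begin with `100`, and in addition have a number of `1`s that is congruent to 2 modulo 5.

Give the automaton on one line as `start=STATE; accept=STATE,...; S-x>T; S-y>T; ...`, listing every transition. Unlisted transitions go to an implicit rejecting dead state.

Handle the two conditions separately and then intersect. The first has 5 states tracking whether the input so far still matches the prefix `100`; the second has 5 states tracking the count of `1`s modulo 5. A product state is a pair (one from each), accepting exactly when both do. Minimizing collapses redundant product states.
9 states suffice.
        0   1  
>  s0   s1  s2 
   s1   s1  s1 
   s2   s3  s1 
   s3   s4  s1 
   s4   s4  s5 
 * s5   s5  s6 
   s6   s6  s7 
   s7   s7  s8 
   s8   s8  s4 
(> = start, * = accepting)

start=s0; accept=s5; s0-0>s1; s0-1>s2; s1-0>s1; s1-1>s1; s2-0>s3; s2-1>s1; s3-0>s4; s3-1>s1; s4-0>s4; s4-1>s5; s5-0>s5; s5-1>s6; s6-0>s6; s6-1>s7; s7-0>s7; s7-1>s8; s8-0>s8; s8-1>s4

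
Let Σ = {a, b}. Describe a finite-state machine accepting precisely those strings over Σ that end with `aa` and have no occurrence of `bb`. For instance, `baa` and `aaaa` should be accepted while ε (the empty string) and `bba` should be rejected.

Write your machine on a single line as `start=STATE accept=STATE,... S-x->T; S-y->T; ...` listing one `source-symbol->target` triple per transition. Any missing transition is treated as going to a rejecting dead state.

start=q0; accept=q3; q0-a->q1; q0-b->q2; q1-a->q3; q1-b->q2; q2-a->q1; q2-b->q4; q3-a->q3; q3-b->q2; q4-a->q5; q4-b->q4; q5-a->q6; q5-b->q4; q6-a->q6; q6-b->q4

Build one automaton per condition and run them in lockstep. One (3 states) tracks how much of the suffix `aa` has currently been matched; the other (3 states) tracks partial matches of the forbidden pattern `bb`. Each combined state is a pair, one component from each; accept when both components accept.
7 states suffice.
        a   b  
>  q0   q1  q2 
   q1   q3  q2 
   q2   q1  q4 
 * q3   q3  q2 
   q4   q5  q4 
   q5   q6  q4 
   q6   q6  q4 
(> = start, * = accepting)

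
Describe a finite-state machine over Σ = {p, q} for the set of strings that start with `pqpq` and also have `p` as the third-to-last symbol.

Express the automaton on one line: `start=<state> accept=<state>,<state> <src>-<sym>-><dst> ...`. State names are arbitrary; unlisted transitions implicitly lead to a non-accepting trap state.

start=S0 accept=S6,S7,S11,S12 S0-p->S1 S0-q->S2 S1-p->S2 S1-q->S3 S2-p->S2 S2-q->S2 S3-p->S4 S3-q->S2 S4-p->S2 S4-q->S5 S5-p->S6 S5-q->S7 S6-p->S8 S6-q->S5 S7-p->S9 S7-q->S10 S8-p->S11 S8-q->S12 S9-p->S8 S9-q->S5 S10-p->S9 S10-q->S10 S11-p->S11 S11-q->S12 S12-p->S6 S12-q->S7

Build one automaton per condition and run them in lockstep. One (6 states) tracks whether the input so far still matches the prefix `pqpq`; the other (15 states) tracks the last 3 symbols read. Each combined state is a pair, one component from each; accept when both components accept. Minimizing collapses redundant product states.
With 13 states:
          p    q  
>  S0     S1   S2 
   S1     S2   S3 
   S2     S2   S2 
   S3     S4   S2 
   S4     S2   S5 
   S5     S6   S7 
 * S6     S8   S5 
 * S7     S9  S10 
   S8    S11  S12 
   S9     S8   S5 
   S10    S9  S10 
 * S11   S11  S12 
 * S12    S6   S7 
(> = start, * = accepting)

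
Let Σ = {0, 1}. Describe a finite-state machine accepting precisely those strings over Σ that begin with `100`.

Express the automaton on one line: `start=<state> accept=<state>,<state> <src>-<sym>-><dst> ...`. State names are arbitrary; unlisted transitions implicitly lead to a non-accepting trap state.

start=S0 accept=S3 S0-0->S4 S0-1->S1 S1-0->S2 S1-1->S4 S2-0->S3 S2-1->S4 S3-0->S3 S3-1->S3 S4-0->S4 S4-1->S4

Check the first 3 symbols one by one: S0 through S2 record how many have matched `100` so far; any wrong symbol goes to the dead state S4. After all 3 match we enter the accepting sink S3.
        0   1  
>  S0   S4  S1 
   S1   S2  S4 
   S2   S3  S4 
 * S3   S3  S3 
   S4   S4  S4 
(> = start, * = accepting)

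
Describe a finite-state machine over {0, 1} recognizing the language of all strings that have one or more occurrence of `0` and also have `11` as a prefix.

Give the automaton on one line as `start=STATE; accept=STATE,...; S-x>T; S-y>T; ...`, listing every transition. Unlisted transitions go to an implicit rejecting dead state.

start=q0; accept=q4; q0-0>q1; q0-1>q2; q1-0>q1; q1-1>q1; q2-0>q1; q2-1>q3; q3-0>q4; q3-1>q3; q4-0>q4; q4-1>q4

Run two small machines in parallel and take their product. The first has 3 states tracking the count of `0`s, saturating at 2; the second has 4 states tracking whether the input so far still matches the prefix `11`. A product state is a pair (one from each), accepting exactly when both do. Equivalent product states are then merged.
A 5-state machine:
        0   1  
>  q0   q1  q2 
   q1   q1  q1 
   q2   q1  q3 
   q3   q4  q3 
 * q4   q4  q4 
(> = start, * = accepting)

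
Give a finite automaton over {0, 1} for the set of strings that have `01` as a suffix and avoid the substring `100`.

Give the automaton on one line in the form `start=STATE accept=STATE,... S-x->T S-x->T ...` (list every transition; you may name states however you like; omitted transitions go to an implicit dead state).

start=q0 accept=q3 q0-0->q1 q0-1->q2 q1-0->q1 q1-1->q3 q2-0->q4 q2-1->q2 q3-0->q4 q3-1->q2 q4-0->q5 q4-1->q3 q5-0->q5 q5-1->q5

Handle the two conditions separately and then intersect. One (3 states) tracks how much of the suffix `01` has currently been matched; the other (4 states) tracks partial matches of the forbidden pattern `100`. Each combined state is a pair, one component from each; accept when both components accept. Minimizing collapses redundant product states.
        0   1  
>  q0   q1  q2 
   q1   q1  q3 
   q2   q4  q2 
 * q3   q4  q2 
   q4   q5  q3 
   q5   q5  q5 
(> = start, * = accepting)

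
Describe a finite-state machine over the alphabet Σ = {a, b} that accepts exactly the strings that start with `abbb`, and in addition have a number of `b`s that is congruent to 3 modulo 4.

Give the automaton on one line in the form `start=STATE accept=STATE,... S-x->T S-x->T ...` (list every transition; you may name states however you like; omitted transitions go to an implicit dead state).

start=q0 accept=q5 q0-a->q1 q0-b->q2 q1-a->q2 q1-b->q3 q2-a->q2 q2-b->q2 q3-a->q2 q3-b->q4 q4-a->q2 q4-b->q5 q5-a->q5 q5-b->q6 q6-a->q6 q6-b->q7 q7-a->q7 q7-b->q8 q8-a->q8 q8-b->q5

Run two small machines in parallel and take their product. The first has 6 states tracking whether the input so far still matches the prefix `abbb`; the second has 4 states tracking the count of `b`s modulo 4. A product state is a pair (one from each), accepting exactly when both do. Minimizing collapses redundant product states.
        a   b  
>  q0   q1  q2 
   q1   q2  q3 
   q2   q2  q2 
   q3   q2  q4 
   q4   q2  q5 
 * q5   q5  q6 
   q6   q6  q7 
   q7   q7  q8 
   q8   q8  q5 
(> = start, * = accepting)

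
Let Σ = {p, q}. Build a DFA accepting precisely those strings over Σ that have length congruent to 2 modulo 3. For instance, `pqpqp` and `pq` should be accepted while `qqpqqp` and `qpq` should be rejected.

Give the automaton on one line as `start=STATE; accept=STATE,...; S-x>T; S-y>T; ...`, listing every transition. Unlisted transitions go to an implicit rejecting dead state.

start=s0; accept=s2; s0-p>s1; s0-q>s1; s1-p>s2; s1-q>s2; s2-p>s0; s2-q>s0

Only the length mod 3 matters, so use a 3-cycle: from any state, every input symbol moves to the next state, wrapping s2 back to s0. Mark s2 accepting.
        p   q  
>  s0   s1  s1 
   s1   s2  s2 
 * s2   s0  s0 
(> = start, * = accepting)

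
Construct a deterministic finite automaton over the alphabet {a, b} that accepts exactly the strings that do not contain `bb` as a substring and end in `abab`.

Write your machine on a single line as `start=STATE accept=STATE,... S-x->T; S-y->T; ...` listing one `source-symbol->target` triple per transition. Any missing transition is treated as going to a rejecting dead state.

start=q0; accept=q7; q0-a->q1; q0-b->q2; q1-a->q1; q1-b->q3; q2-a->q1; q2-b->q4; q3-a->q5; q3-b->q4; q4-a->q6; q4-b->q4; q5-a->q1; q5-b->q7; q6-a->q6; q6-b->q8; q7-a->q5; q7-b->q4; q8-a->q9; q8-b->q4; q9-a->q6; q9-b->q10; q10-a->q9; q10-b->q4

Handle the two conditions separately and then intersect. The first has 3 states tracking partial matches of the forbidden pattern `bb`; the second has 5 states tracking how much of the suffix `abab` has currently been matched. A product state is a pair (one from each), accepting exactly when both do.
11 states suffice.
          a    b  
>  q0     q1   q2 
   q1     q1   q3 
   q2     q1   q4 
   q3     q5   q4 
   q4     q6   q4 
   q5     q1   q7 
   q6     q6   q8 
 * q7     q5   q4 
   q8     q9   q4 
   q9     q6  q10 
   q10    q9   q4 
(> = start, * = accepting)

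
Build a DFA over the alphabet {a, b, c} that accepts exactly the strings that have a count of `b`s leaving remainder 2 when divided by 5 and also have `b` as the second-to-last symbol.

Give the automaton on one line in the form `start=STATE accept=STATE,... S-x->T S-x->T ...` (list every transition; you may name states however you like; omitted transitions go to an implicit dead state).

Run two small machines in parallel and take their product. One (5 states) tracks the count of `b`s modulo 5; the other (13 states) tracks the last 2 symbols read. Each combined state is a pair, one component from each; accept when both components accept. Minimizing collapses redundant product states.
A 9-state machine:
        a   b   c  
>  q0   q0  q1  q0 
   q1   q2  q3  q2 
   q2   q2  q4  q2 
 * q3   q5  q6  q5 
   q4   q5  q6  q5 
 * q5   q7  q6  q7 
   q6   q6  q8  q6 
   q7   q7  q6  q7 
   q8   q8  q0  q8 
(> = start, * = accepting)

start=q0 accept=q3,q5 q0-a->q0 q0-b->q1 q0-c->q0 q1-a->q2 q1-b->q3 q1-c->q2 q2-a->q2 q2-b->q4 q2-c->q2 q3-a->q5 q3-b->q6 q3-c->q5 q4-a->q5 q4-b->q6 q4-c->q5 q5-a->q7 q5-b->q6 q5-c->q7 q6-a->q6 q6-b->q8 q6-c->q6 q7-a->q7 q7-b->q6 q7-c->q7 q8-a->q8 q8-b->q0 q8-c->q8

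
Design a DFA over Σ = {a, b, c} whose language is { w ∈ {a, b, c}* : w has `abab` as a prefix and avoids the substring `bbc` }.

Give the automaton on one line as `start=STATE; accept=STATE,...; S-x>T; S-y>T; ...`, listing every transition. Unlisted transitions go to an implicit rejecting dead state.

start=s0; accept=s8,s9,s10; s0-a>s1; s0-b>s2; s0-c>s3; s1-a>s3; s1-b>s4; s1-c>s3; s2-a>s3; s2-b>s5; s2-c>s3; s3-a>s3; s3-b>s2; s3-c>s3; s4-a>s6; s4-b>s5; s4-c>s3; s5-a>s3; s5-b>s5; s5-c>s7; s6-a>s3; s6-b>s8; s6-c>s3; s7-a>s7; s7-b>s7; s7-c>s7; s8-a>s9; s8-b>s10; s8-c>s9; s9-a>s9; s9-b>s8; s9-c>s9; s10-a>s9; s10-b>s10; s10-c>s11; s11-a>s11; s11-b>s11; s11-c>s11

Handle the two conditions separately and then intersect. The first has 6 states tracking whether the input so far still matches the prefix `abab`; the second has 4 states tracking partial matches of the forbidden pattern `bbc`. A product state is a pair (one from each), accepting exactly when both do.
          a    b    c  
>  s0     s1   s2   s3 
   s1     s3   s4   s3 
   s2     s3   s5   s3 
   s3     s3   s2   s3 
   s4     s6   s5   s3 
   s5     s3   s5   s7 
   s6     s3   s8   s3 
   s7     s7   s7   s7 
 * s8     s9  s10   s9 
 * s9     s9   s8   s9 
 * s10    s9  s10  s11 
   s11   s11  s11  s11 
(> = start, * = accepting)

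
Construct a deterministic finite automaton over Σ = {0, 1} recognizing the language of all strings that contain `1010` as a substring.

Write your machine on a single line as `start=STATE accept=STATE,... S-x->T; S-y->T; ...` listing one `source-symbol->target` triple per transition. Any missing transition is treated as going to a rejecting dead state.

start=A; accept=E; A-0->A; A-1->B; B-0->C; B-1->B; C-0->A; C-1->D; D-0->E; D-1->B; E-0->E; E-1->E

States A..D record the length of the longest prefix of `1010` that matches the current input suffix. Reaching E means `1010` has been seen, and we stay there forever. Accept from E.
With 5 states:
       0  1 
>  A   A  B 
   B   C  B 
   C   A  D 
   D   E  B 
 * E   E  E 
(> = start, * = accepting)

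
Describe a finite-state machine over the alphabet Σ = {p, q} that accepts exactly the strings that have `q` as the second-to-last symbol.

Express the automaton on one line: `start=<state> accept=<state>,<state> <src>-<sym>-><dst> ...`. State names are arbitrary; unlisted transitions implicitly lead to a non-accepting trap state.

A DFA must remember the last 2 symbols (since which symbol is second-to-last isn't known until the input ends). Use one state per possible window of the last ≤2 symbols; accept from those whose window starts with `q`.
With 7 states:
        p   q  
>  s0   s1  s2 
   s1   s3  s4 
   s2   s5  s6 
   s3   s3  s4 
   s4   s5  s6 
 * s5   s3  s4 
 * s6   s5  s6 
(> = start, * = accepting)

start=s0 accept=s5,s6 s0-p->s1 s0-q->s2 s1-p->s3 s1-q->s4 s2-p->s5 s2-q->s6 s3-p->s3 s3-q->s4 s4-p->s5 s4-q->s6 s5-p->s3 s5-q->s4 s6-p->s5 s6-q->s6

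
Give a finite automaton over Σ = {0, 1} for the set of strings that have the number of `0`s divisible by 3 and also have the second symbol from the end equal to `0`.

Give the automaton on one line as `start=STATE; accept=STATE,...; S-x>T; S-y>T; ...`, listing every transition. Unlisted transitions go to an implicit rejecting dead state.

start=s0; accept=s7,s12; s0-0>s1; s0-1>s2; s1-0>s3; s1-1>s4; s2-0>s5; s2-1>s6; s3-0>s7; s3-1>s8; s4-0>s9; s4-1>s10; s5-0>s3; s5-1>s4; s6-0>s5; s6-1>s6; s7-0>s11; s7-1>s12; s8-0>s13; s8-1>s14; s9-0>s7; s9-1>s8; s10-0>s9; s10-1>s10; s11-0>s3; s11-1>s4; s12-0>s5; s12-1>s6; s13-0>s11; s13-1>s12; s14-0>s13; s14-1>s14

Handle the two conditions separately and then intersect. One (3 states) tracks the count of `0`s modulo 3; the other (7 states) tracks the last 2 symbols read. Each combined state is a pair, one component from each; accept when both components accept.
          0    1  
>  s0     s1   s2 
   s1     s3   s4 
   s2     s5   s6 
   s3     s7   s8 
   s4     s9  s10 
   s5     s3   s4 
   s6     s5   s6 
 * s7    s11  s12 
   s8    s13  s14 
   s9     s7   s8 
   s10    s9  s10 
   s11    s3   s4 
 * s12    s5   s6 
   s13   s11  s12 
   s14   s13  s14 
(> = start, * = accepting)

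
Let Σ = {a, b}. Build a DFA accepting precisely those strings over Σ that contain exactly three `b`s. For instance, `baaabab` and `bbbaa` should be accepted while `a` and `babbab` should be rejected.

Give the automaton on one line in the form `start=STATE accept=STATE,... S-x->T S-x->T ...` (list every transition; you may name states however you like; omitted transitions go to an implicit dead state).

start=q0 accept=q3 q0-a->q0 q0-b->q1 q1-a->q1 q1-b->q2 q2-a->q2 q2-b->q3 q3-a->q3 q3-b->q4 q4-a->q4 q4-b->q4

Count `b`s, saturating at 4: states q0 through q3 mean 0 through 3 `b`s seen; q4 means more than 3. Each `b` increments (capped at q4); other symbols loop. Accept from {q3}.
5 states suffice.
        a   b  
>  q0   q0  q1 
   q1   q1  q2 
   q2   q2  q3 
 * q3   q3  q4 
   q4   q4  q4 
(> = start, * = accepting)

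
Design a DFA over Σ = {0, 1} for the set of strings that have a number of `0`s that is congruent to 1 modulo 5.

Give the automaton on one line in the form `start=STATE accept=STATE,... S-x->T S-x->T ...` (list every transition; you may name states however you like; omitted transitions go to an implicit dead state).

The only thing that matters is how many `0`s have appeared, reduced mod 5. Use one state per residue: S0 for 0, …, S4 for 4. Reading `0` moves to the next residue; anything else stays put. S1 is accepting.
With 5 states:
        0   1  
>  S0   S1  S0 
 * S1   S2  S1 
   S2   S3  S2 
   S3   S4  S3 
   S4   S0  S4 
(> = start, * = accepting)

start=S0 accept=S1 S0-0->S1 S0-1->S0 S1-0->S2 S1-1->S1 S2-0->S3 S2-1->S2 S3-0->S4 S3-1->S3 S4-0->S0 S4-1->S4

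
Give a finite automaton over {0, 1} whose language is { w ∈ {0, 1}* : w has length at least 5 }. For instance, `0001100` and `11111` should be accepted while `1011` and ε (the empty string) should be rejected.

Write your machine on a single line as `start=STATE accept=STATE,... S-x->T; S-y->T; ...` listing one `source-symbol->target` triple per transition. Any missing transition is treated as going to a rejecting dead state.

start=A; accept=F,G; A-0->B; A-1->B; B-0->C; B-1->C; C-0->D; C-1->D; D-0->E; D-1->E; E-0->F; E-1->F; F-0->G; F-1->G; G-0->G; G-1->G

We only need to distinguish lengths 0, 1, …, 5, and '>5'. Chain A → B → C → D → E → F → G on every symbol, with G looping. Accepting states: {F, G}.
A 7-state machine:
       0  1 
>  A   B  B 
   B   C  C 
   C   D  D 
   D   E  E 
   E   F  F 
 * F   G  G 
 * G   G  G 
(> = start, * = accepting)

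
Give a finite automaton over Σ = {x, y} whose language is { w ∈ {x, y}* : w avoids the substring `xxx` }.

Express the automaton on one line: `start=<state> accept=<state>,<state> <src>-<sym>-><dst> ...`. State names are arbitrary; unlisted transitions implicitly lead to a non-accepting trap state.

start=S0 accept=S0,S1,S2 S0-x->S1 S0-y->S0 S1-x->S2 S1-y->S0 S2-x->S3 S2-y->S0 S3-x->S3 S3-y->S3

This is the complement of 'contains `xxx`'. Use the same substring-matching states — S0 through S3 holding how much of `xxx` has just been matched — but flip the accepting set: everything except the trap S3 accepts.
4 states suffice.
        x   y  
>* S0   S1  S0 
 * S1   S2  S0 
 * S2   S3  S0 
   S3   S3  S3 
(> = start, * = accepting)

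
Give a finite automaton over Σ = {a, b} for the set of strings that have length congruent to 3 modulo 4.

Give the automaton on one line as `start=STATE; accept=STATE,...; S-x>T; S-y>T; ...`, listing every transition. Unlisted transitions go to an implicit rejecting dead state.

Count input length modulo 4: every symbol advances one step around the cycle q0 → q1 → q2 → q3 → q0. Accept at q3.
        a   b  
>  q0   q1  q1 
   q1   q2  q2 
   q2   q3  q3 
 * q3   q0  q0 
(> = start, * = accepting)

start=q0; accept=q3; q0-a>q1; q0-b>q1; q1-a>q2; q1-b>q2; q2-a>q3; q2-b>q3; q3-a>q0; q3-b>q0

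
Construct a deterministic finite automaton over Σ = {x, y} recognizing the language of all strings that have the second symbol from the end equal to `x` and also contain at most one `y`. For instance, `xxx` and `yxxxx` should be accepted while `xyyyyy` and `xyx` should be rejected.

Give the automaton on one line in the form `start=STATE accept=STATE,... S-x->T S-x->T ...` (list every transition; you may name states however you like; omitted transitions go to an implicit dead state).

start=A accept=D,E,H A-x->B A-y->C B-x->D B-y->E C-x->F C-y->G D-x->D D-y->E E-x->F E-y->G F-x->H F-y->G G-x->G G-y->G H-x->H H-y->G

Run two small machines in parallel and take their product. One (7 states) tracks the last 2 symbols read; the other (3 states) tracks the count of `y`s, saturating at 2. Each combined state is a pair, one component from each; accept when both components accept. After merging equivalent states the machine shrinks.
8 states suffice.
       x  y 
>  A   B  C 
   B   D  E 
   C   F  G 
 * D   D  E 
 * E   F  G 
   F   H  G 
   G   G  G 
 * H   H  G 
(> = start, * = accepting)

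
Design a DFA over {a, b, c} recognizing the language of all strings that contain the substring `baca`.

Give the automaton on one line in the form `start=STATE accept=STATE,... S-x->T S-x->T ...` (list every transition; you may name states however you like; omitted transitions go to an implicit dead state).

Track how much of `baca` has been matched so far: state q0 is no progress, q4 is the absorbing accept state reached once `baca` has occurred. Intermediate states record partial matches; on a mismatch, fall back to the longest reusable overlap.
5 states suffice.
        a   b   c  
>  q0   q0  q1  q0 
   q1   q2  q1  q0 
   q2   q0  q1  q3 
   q3   q4  q1  q0 
 * q4   q4  q4  q4 
(> = start, * = accepting)

start=q0 accept=q4 q0-a->q0 q0-b->q1 q0-c->q0 q1-a->q2 q1-b->q1 q1-c->q0 q2-a->q0 q2-b->q1 q2-c->q3 q3-a->q4 q3-b->q1 q3-c->q0 q4-a->q4 q4-b->q4 q4-c->q4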